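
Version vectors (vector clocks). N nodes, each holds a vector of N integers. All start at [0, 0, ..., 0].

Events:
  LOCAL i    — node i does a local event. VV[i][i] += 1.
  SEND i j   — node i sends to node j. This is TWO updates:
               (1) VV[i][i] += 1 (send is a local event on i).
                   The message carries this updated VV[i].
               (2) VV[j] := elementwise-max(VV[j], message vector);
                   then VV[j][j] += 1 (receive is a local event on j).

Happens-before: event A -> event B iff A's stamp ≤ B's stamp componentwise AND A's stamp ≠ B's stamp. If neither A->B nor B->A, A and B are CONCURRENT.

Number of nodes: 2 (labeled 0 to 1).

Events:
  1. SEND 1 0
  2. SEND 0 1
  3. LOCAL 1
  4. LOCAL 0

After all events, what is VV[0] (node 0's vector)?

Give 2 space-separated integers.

Answer: 3 1

Derivation:
Initial: VV[0]=[0, 0]
Initial: VV[1]=[0, 0]
Event 1: SEND 1->0: VV[1][1]++ -> VV[1]=[0, 1], msg_vec=[0, 1]; VV[0]=max(VV[0],msg_vec) then VV[0][0]++ -> VV[0]=[1, 1]
Event 2: SEND 0->1: VV[0][0]++ -> VV[0]=[2, 1], msg_vec=[2, 1]; VV[1]=max(VV[1],msg_vec) then VV[1][1]++ -> VV[1]=[2, 2]
Event 3: LOCAL 1: VV[1][1]++ -> VV[1]=[2, 3]
Event 4: LOCAL 0: VV[0][0]++ -> VV[0]=[3, 1]
Final vectors: VV[0]=[3, 1]; VV[1]=[2, 3]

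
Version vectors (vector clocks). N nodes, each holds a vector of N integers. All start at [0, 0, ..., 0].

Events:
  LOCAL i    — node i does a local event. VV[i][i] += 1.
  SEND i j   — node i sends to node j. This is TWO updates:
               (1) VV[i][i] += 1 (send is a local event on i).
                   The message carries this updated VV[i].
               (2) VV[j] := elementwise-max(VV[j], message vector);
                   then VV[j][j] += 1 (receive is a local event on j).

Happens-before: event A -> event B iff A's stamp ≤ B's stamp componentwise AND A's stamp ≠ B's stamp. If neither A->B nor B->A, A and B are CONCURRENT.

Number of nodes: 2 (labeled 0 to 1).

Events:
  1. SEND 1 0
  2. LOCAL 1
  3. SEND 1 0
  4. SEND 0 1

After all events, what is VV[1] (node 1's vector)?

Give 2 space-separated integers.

Initial: VV[0]=[0, 0]
Initial: VV[1]=[0, 0]
Event 1: SEND 1->0: VV[1][1]++ -> VV[1]=[0, 1], msg_vec=[0, 1]; VV[0]=max(VV[0],msg_vec) then VV[0][0]++ -> VV[0]=[1, 1]
Event 2: LOCAL 1: VV[1][1]++ -> VV[1]=[0, 2]
Event 3: SEND 1->0: VV[1][1]++ -> VV[1]=[0, 3], msg_vec=[0, 3]; VV[0]=max(VV[0],msg_vec) then VV[0][0]++ -> VV[0]=[2, 3]
Event 4: SEND 0->1: VV[0][0]++ -> VV[0]=[3, 3], msg_vec=[3, 3]; VV[1]=max(VV[1],msg_vec) then VV[1][1]++ -> VV[1]=[3, 4]
Final vectors: VV[0]=[3, 3]; VV[1]=[3, 4]

Answer: 3 4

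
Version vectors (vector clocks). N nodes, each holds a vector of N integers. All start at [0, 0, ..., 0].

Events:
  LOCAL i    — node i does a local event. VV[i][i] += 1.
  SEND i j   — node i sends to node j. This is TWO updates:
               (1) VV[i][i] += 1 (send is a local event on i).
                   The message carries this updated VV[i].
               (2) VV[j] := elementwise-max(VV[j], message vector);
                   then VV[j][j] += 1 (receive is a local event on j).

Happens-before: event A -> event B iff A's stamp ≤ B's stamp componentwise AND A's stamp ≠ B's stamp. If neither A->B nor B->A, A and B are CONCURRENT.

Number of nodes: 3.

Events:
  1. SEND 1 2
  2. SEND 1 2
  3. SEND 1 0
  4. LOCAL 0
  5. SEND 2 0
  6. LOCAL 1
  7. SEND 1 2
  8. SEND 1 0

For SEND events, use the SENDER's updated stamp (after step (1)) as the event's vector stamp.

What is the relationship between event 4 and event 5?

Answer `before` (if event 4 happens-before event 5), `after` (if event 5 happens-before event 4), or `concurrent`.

Answer: concurrent

Derivation:
Initial: VV[0]=[0, 0, 0]
Initial: VV[1]=[0, 0, 0]
Initial: VV[2]=[0, 0, 0]
Event 1: SEND 1->2: VV[1][1]++ -> VV[1]=[0, 1, 0], msg_vec=[0, 1, 0]; VV[2]=max(VV[2],msg_vec) then VV[2][2]++ -> VV[2]=[0, 1, 1]
Event 2: SEND 1->2: VV[1][1]++ -> VV[1]=[0, 2, 0], msg_vec=[0, 2, 0]; VV[2]=max(VV[2],msg_vec) then VV[2][2]++ -> VV[2]=[0, 2, 2]
Event 3: SEND 1->0: VV[1][1]++ -> VV[1]=[0, 3, 0], msg_vec=[0, 3, 0]; VV[0]=max(VV[0],msg_vec) then VV[0][0]++ -> VV[0]=[1, 3, 0]
Event 4: LOCAL 0: VV[0][0]++ -> VV[0]=[2, 3, 0]
Event 5: SEND 2->0: VV[2][2]++ -> VV[2]=[0, 2, 3], msg_vec=[0, 2, 3]; VV[0]=max(VV[0],msg_vec) then VV[0][0]++ -> VV[0]=[3, 3, 3]
Event 6: LOCAL 1: VV[1][1]++ -> VV[1]=[0, 4, 0]
Event 7: SEND 1->2: VV[1][1]++ -> VV[1]=[0, 5, 0], msg_vec=[0, 5, 0]; VV[2]=max(VV[2],msg_vec) then VV[2][2]++ -> VV[2]=[0, 5, 4]
Event 8: SEND 1->0: VV[1][1]++ -> VV[1]=[0, 6, 0], msg_vec=[0, 6, 0]; VV[0]=max(VV[0],msg_vec) then VV[0][0]++ -> VV[0]=[4, 6, 3]
Event 4 stamp: [2, 3, 0]
Event 5 stamp: [0, 2, 3]
[2, 3, 0] <= [0, 2, 3]? False
[0, 2, 3] <= [2, 3, 0]? False
Relation: concurrent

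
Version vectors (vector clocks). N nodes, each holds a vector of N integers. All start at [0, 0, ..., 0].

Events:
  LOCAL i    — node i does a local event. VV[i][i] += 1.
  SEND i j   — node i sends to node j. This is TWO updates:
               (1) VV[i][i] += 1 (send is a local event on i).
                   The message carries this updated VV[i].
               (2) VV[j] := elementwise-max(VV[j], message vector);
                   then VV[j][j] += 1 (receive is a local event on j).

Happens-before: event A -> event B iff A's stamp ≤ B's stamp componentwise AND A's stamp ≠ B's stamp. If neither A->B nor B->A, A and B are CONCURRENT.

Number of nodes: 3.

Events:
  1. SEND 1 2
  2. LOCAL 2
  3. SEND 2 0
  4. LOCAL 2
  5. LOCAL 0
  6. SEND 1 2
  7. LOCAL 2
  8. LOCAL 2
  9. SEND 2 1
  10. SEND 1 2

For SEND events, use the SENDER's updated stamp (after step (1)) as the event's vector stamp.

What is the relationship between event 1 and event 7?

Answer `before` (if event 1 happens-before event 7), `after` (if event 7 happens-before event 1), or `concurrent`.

Initial: VV[0]=[0, 0, 0]
Initial: VV[1]=[0, 0, 0]
Initial: VV[2]=[0, 0, 0]
Event 1: SEND 1->2: VV[1][1]++ -> VV[1]=[0, 1, 0], msg_vec=[0, 1, 0]; VV[2]=max(VV[2],msg_vec) then VV[2][2]++ -> VV[2]=[0, 1, 1]
Event 2: LOCAL 2: VV[2][2]++ -> VV[2]=[0, 1, 2]
Event 3: SEND 2->0: VV[2][2]++ -> VV[2]=[0, 1, 3], msg_vec=[0, 1, 3]; VV[0]=max(VV[0],msg_vec) then VV[0][0]++ -> VV[0]=[1, 1, 3]
Event 4: LOCAL 2: VV[2][2]++ -> VV[2]=[0, 1, 4]
Event 5: LOCAL 0: VV[0][0]++ -> VV[0]=[2, 1, 3]
Event 6: SEND 1->2: VV[1][1]++ -> VV[1]=[0, 2, 0], msg_vec=[0, 2, 0]; VV[2]=max(VV[2],msg_vec) then VV[2][2]++ -> VV[2]=[0, 2, 5]
Event 7: LOCAL 2: VV[2][2]++ -> VV[2]=[0, 2, 6]
Event 8: LOCAL 2: VV[2][2]++ -> VV[2]=[0, 2, 7]
Event 9: SEND 2->1: VV[2][2]++ -> VV[2]=[0, 2, 8], msg_vec=[0, 2, 8]; VV[1]=max(VV[1],msg_vec) then VV[1][1]++ -> VV[1]=[0, 3, 8]
Event 10: SEND 1->2: VV[1][1]++ -> VV[1]=[0, 4, 8], msg_vec=[0, 4, 8]; VV[2]=max(VV[2],msg_vec) then VV[2][2]++ -> VV[2]=[0, 4, 9]
Event 1 stamp: [0, 1, 0]
Event 7 stamp: [0, 2, 6]
[0, 1, 0] <= [0, 2, 6]? True
[0, 2, 6] <= [0, 1, 0]? False
Relation: before

Answer: before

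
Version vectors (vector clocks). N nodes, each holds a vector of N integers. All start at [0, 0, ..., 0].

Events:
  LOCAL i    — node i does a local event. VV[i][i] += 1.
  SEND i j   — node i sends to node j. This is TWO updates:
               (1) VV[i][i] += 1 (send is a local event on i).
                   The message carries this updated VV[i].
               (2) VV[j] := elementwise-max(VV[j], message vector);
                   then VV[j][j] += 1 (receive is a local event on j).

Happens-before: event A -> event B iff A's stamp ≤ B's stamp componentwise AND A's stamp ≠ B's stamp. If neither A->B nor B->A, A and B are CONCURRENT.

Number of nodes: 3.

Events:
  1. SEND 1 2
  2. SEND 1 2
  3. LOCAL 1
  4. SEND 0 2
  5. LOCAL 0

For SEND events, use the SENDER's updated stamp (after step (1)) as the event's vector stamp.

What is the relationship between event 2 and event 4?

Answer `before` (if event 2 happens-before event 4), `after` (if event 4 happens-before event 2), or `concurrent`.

Initial: VV[0]=[0, 0, 0]
Initial: VV[1]=[0, 0, 0]
Initial: VV[2]=[0, 0, 0]
Event 1: SEND 1->2: VV[1][1]++ -> VV[1]=[0, 1, 0], msg_vec=[0, 1, 0]; VV[2]=max(VV[2],msg_vec) then VV[2][2]++ -> VV[2]=[0, 1, 1]
Event 2: SEND 1->2: VV[1][1]++ -> VV[1]=[0, 2, 0], msg_vec=[0, 2, 0]; VV[2]=max(VV[2],msg_vec) then VV[2][2]++ -> VV[2]=[0, 2, 2]
Event 3: LOCAL 1: VV[1][1]++ -> VV[1]=[0, 3, 0]
Event 4: SEND 0->2: VV[0][0]++ -> VV[0]=[1, 0, 0], msg_vec=[1, 0, 0]; VV[2]=max(VV[2],msg_vec) then VV[2][2]++ -> VV[2]=[1, 2, 3]
Event 5: LOCAL 0: VV[0][0]++ -> VV[0]=[2, 0, 0]
Event 2 stamp: [0, 2, 0]
Event 4 stamp: [1, 0, 0]
[0, 2, 0] <= [1, 0, 0]? False
[1, 0, 0] <= [0, 2, 0]? False
Relation: concurrent

Answer: concurrent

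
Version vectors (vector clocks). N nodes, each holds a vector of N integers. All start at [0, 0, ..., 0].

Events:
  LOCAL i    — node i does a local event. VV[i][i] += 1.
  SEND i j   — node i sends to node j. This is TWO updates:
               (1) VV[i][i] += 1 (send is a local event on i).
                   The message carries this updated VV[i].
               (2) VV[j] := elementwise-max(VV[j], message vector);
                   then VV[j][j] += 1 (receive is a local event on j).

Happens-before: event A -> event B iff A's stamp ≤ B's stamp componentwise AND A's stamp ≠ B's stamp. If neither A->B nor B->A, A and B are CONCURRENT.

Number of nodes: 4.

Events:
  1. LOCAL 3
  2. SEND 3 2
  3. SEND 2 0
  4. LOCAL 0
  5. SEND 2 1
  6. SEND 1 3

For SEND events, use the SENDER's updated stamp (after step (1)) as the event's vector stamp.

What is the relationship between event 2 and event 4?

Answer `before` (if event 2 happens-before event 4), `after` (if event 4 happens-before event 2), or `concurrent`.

Initial: VV[0]=[0, 0, 0, 0]
Initial: VV[1]=[0, 0, 0, 0]
Initial: VV[2]=[0, 0, 0, 0]
Initial: VV[3]=[0, 0, 0, 0]
Event 1: LOCAL 3: VV[3][3]++ -> VV[3]=[0, 0, 0, 1]
Event 2: SEND 3->2: VV[3][3]++ -> VV[3]=[0, 0, 0, 2], msg_vec=[0, 0, 0, 2]; VV[2]=max(VV[2],msg_vec) then VV[2][2]++ -> VV[2]=[0, 0, 1, 2]
Event 3: SEND 2->0: VV[2][2]++ -> VV[2]=[0, 0, 2, 2], msg_vec=[0, 0, 2, 2]; VV[0]=max(VV[0],msg_vec) then VV[0][0]++ -> VV[0]=[1, 0, 2, 2]
Event 4: LOCAL 0: VV[0][0]++ -> VV[0]=[2, 0, 2, 2]
Event 5: SEND 2->1: VV[2][2]++ -> VV[2]=[0, 0, 3, 2], msg_vec=[0, 0, 3, 2]; VV[1]=max(VV[1],msg_vec) then VV[1][1]++ -> VV[1]=[0, 1, 3, 2]
Event 6: SEND 1->3: VV[1][1]++ -> VV[1]=[0, 2, 3, 2], msg_vec=[0, 2, 3, 2]; VV[3]=max(VV[3],msg_vec) then VV[3][3]++ -> VV[3]=[0, 2, 3, 3]
Event 2 stamp: [0, 0, 0, 2]
Event 4 stamp: [2, 0, 2, 2]
[0, 0, 0, 2] <= [2, 0, 2, 2]? True
[2, 0, 2, 2] <= [0, 0, 0, 2]? False
Relation: before

Answer: before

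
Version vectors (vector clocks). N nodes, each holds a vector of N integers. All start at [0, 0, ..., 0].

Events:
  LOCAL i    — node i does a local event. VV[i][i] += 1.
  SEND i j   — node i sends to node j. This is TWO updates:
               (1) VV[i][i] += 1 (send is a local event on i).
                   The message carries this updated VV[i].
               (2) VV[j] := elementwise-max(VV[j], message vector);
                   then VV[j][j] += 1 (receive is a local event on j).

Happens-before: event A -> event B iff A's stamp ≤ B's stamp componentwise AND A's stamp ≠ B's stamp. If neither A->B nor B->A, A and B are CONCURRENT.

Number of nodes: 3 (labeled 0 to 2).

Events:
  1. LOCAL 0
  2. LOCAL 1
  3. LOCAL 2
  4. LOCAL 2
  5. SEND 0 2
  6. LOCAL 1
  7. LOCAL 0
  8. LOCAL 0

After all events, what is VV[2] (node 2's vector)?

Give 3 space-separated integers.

Answer: 2 0 3

Derivation:
Initial: VV[0]=[0, 0, 0]
Initial: VV[1]=[0, 0, 0]
Initial: VV[2]=[0, 0, 0]
Event 1: LOCAL 0: VV[0][0]++ -> VV[0]=[1, 0, 0]
Event 2: LOCAL 1: VV[1][1]++ -> VV[1]=[0, 1, 0]
Event 3: LOCAL 2: VV[2][2]++ -> VV[2]=[0, 0, 1]
Event 4: LOCAL 2: VV[2][2]++ -> VV[2]=[0, 0, 2]
Event 5: SEND 0->2: VV[0][0]++ -> VV[0]=[2, 0, 0], msg_vec=[2, 0, 0]; VV[2]=max(VV[2],msg_vec) then VV[2][2]++ -> VV[2]=[2, 0, 3]
Event 6: LOCAL 1: VV[1][1]++ -> VV[1]=[0, 2, 0]
Event 7: LOCAL 0: VV[0][0]++ -> VV[0]=[3, 0, 0]
Event 8: LOCAL 0: VV[0][0]++ -> VV[0]=[4, 0, 0]
Final vectors: VV[0]=[4, 0, 0]; VV[1]=[0, 2, 0]; VV[2]=[2, 0, 3]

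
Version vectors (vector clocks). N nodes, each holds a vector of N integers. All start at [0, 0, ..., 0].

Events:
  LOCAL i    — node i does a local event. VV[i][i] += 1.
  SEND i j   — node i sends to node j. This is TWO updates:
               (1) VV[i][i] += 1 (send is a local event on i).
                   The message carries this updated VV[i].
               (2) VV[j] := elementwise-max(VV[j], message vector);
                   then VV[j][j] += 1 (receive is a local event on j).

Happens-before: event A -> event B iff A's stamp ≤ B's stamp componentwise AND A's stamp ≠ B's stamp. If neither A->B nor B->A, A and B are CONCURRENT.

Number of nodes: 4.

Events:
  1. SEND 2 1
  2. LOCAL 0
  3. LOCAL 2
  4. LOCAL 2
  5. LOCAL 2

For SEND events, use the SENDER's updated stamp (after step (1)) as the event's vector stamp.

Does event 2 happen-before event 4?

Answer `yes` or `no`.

Answer: no

Derivation:
Initial: VV[0]=[0, 0, 0, 0]
Initial: VV[1]=[0, 0, 0, 0]
Initial: VV[2]=[0, 0, 0, 0]
Initial: VV[3]=[0, 0, 0, 0]
Event 1: SEND 2->1: VV[2][2]++ -> VV[2]=[0, 0, 1, 0], msg_vec=[0, 0, 1, 0]; VV[1]=max(VV[1],msg_vec) then VV[1][1]++ -> VV[1]=[0, 1, 1, 0]
Event 2: LOCAL 0: VV[0][0]++ -> VV[0]=[1, 0, 0, 0]
Event 3: LOCAL 2: VV[2][2]++ -> VV[2]=[0, 0, 2, 0]
Event 4: LOCAL 2: VV[2][2]++ -> VV[2]=[0, 0, 3, 0]
Event 5: LOCAL 2: VV[2][2]++ -> VV[2]=[0, 0, 4, 0]
Event 2 stamp: [1, 0, 0, 0]
Event 4 stamp: [0, 0, 3, 0]
[1, 0, 0, 0] <= [0, 0, 3, 0]? False. Equal? False. Happens-before: False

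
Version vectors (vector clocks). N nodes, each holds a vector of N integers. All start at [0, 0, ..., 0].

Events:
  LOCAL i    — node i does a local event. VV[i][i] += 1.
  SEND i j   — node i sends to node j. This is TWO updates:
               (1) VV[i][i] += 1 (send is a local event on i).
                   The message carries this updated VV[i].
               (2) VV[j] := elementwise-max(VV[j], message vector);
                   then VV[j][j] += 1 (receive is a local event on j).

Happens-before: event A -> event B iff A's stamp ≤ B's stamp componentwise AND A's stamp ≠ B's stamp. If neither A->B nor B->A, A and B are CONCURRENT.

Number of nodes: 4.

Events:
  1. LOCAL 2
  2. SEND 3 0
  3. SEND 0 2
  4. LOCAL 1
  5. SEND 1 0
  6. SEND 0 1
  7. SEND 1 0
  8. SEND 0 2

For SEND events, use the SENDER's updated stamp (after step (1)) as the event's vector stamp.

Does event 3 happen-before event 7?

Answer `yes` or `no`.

Answer: yes

Derivation:
Initial: VV[0]=[0, 0, 0, 0]
Initial: VV[1]=[0, 0, 0, 0]
Initial: VV[2]=[0, 0, 0, 0]
Initial: VV[3]=[0, 0, 0, 0]
Event 1: LOCAL 2: VV[2][2]++ -> VV[2]=[0, 0, 1, 0]
Event 2: SEND 3->0: VV[3][3]++ -> VV[3]=[0, 0, 0, 1], msg_vec=[0, 0, 0, 1]; VV[0]=max(VV[0],msg_vec) then VV[0][0]++ -> VV[0]=[1, 0, 0, 1]
Event 3: SEND 0->2: VV[0][0]++ -> VV[0]=[2, 0, 0, 1], msg_vec=[2, 0, 0, 1]; VV[2]=max(VV[2],msg_vec) then VV[2][2]++ -> VV[2]=[2, 0, 2, 1]
Event 4: LOCAL 1: VV[1][1]++ -> VV[1]=[0, 1, 0, 0]
Event 5: SEND 1->0: VV[1][1]++ -> VV[1]=[0, 2, 0, 0], msg_vec=[0, 2, 0, 0]; VV[0]=max(VV[0],msg_vec) then VV[0][0]++ -> VV[0]=[3, 2, 0, 1]
Event 6: SEND 0->1: VV[0][0]++ -> VV[0]=[4, 2, 0, 1], msg_vec=[4, 2, 0, 1]; VV[1]=max(VV[1],msg_vec) then VV[1][1]++ -> VV[1]=[4, 3, 0, 1]
Event 7: SEND 1->0: VV[1][1]++ -> VV[1]=[4, 4, 0, 1], msg_vec=[4, 4, 0, 1]; VV[0]=max(VV[0],msg_vec) then VV[0][0]++ -> VV[0]=[5, 4, 0, 1]
Event 8: SEND 0->2: VV[0][0]++ -> VV[0]=[6, 4, 0, 1], msg_vec=[6, 4, 0, 1]; VV[2]=max(VV[2],msg_vec) then VV[2][2]++ -> VV[2]=[6, 4, 3, 1]
Event 3 stamp: [2, 0, 0, 1]
Event 7 stamp: [4, 4, 0, 1]
[2, 0, 0, 1] <= [4, 4, 0, 1]? True. Equal? False. Happens-before: True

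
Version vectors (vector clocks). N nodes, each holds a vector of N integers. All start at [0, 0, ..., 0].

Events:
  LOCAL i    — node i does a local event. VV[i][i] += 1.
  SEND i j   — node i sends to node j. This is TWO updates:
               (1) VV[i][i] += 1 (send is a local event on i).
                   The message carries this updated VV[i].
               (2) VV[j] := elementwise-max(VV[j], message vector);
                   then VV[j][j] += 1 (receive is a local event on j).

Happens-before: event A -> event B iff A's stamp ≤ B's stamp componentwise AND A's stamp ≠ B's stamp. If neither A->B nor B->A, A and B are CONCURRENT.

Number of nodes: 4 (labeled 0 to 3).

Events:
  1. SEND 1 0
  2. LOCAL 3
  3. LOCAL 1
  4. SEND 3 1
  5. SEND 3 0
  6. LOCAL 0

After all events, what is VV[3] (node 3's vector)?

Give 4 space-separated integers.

Answer: 0 0 0 3

Derivation:
Initial: VV[0]=[0, 0, 0, 0]
Initial: VV[1]=[0, 0, 0, 0]
Initial: VV[2]=[0, 0, 0, 0]
Initial: VV[3]=[0, 0, 0, 0]
Event 1: SEND 1->0: VV[1][1]++ -> VV[1]=[0, 1, 0, 0], msg_vec=[0, 1, 0, 0]; VV[0]=max(VV[0],msg_vec) then VV[0][0]++ -> VV[0]=[1, 1, 0, 0]
Event 2: LOCAL 3: VV[3][3]++ -> VV[3]=[0, 0, 0, 1]
Event 3: LOCAL 1: VV[1][1]++ -> VV[1]=[0, 2, 0, 0]
Event 4: SEND 3->1: VV[3][3]++ -> VV[3]=[0, 0, 0, 2], msg_vec=[0, 0, 0, 2]; VV[1]=max(VV[1],msg_vec) then VV[1][1]++ -> VV[1]=[0, 3, 0, 2]
Event 5: SEND 3->0: VV[3][3]++ -> VV[3]=[0, 0, 0, 3], msg_vec=[0, 0, 0, 3]; VV[0]=max(VV[0],msg_vec) then VV[0][0]++ -> VV[0]=[2, 1, 0, 3]
Event 6: LOCAL 0: VV[0][0]++ -> VV[0]=[3, 1, 0, 3]
Final vectors: VV[0]=[3, 1, 0, 3]; VV[1]=[0, 3, 0, 2]; VV[2]=[0, 0, 0, 0]; VV[3]=[0, 0, 0, 3]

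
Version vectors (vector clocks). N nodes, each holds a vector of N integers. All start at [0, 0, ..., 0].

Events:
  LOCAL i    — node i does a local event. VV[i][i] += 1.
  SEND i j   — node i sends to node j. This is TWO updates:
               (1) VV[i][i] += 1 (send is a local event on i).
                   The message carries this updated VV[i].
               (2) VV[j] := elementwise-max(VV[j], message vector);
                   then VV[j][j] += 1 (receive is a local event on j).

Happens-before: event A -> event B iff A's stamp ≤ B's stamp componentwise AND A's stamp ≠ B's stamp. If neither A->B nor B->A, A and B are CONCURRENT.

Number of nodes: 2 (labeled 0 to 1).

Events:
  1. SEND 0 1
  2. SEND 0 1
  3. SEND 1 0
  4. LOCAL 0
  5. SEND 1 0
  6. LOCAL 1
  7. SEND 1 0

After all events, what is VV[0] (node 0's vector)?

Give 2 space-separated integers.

Answer: 6 6

Derivation:
Initial: VV[0]=[0, 0]
Initial: VV[1]=[0, 0]
Event 1: SEND 0->1: VV[0][0]++ -> VV[0]=[1, 0], msg_vec=[1, 0]; VV[1]=max(VV[1],msg_vec) then VV[1][1]++ -> VV[1]=[1, 1]
Event 2: SEND 0->1: VV[0][0]++ -> VV[0]=[2, 0], msg_vec=[2, 0]; VV[1]=max(VV[1],msg_vec) then VV[1][1]++ -> VV[1]=[2, 2]
Event 3: SEND 1->0: VV[1][1]++ -> VV[1]=[2, 3], msg_vec=[2, 3]; VV[0]=max(VV[0],msg_vec) then VV[0][0]++ -> VV[0]=[3, 3]
Event 4: LOCAL 0: VV[0][0]++ -> VV[0]=[4, 3]
Event 5: SEND 1->0: VV[1][1]++ -> VV[1]=[2, 4], msg_vec=[2, 4]; VV[0]=max(VV[0],msg_vec) then VV[0][0]++ -> VV[0]=[5, 4]
Event 6: LOCAL 1: VV[1][1]++ -> VV[1]=[2, 5]
Event 7: SEND 1->0: VV[1][1]++ -> VV[1]=[2, 6], msg_vec=[2, 6]; VV[0]=max(VV[0],msg_vec) then VV[0][0]++ -> VV[0]=[6, 6]
Final vectors: VV[0]=[6, 6]; VV[1]=[2, 6]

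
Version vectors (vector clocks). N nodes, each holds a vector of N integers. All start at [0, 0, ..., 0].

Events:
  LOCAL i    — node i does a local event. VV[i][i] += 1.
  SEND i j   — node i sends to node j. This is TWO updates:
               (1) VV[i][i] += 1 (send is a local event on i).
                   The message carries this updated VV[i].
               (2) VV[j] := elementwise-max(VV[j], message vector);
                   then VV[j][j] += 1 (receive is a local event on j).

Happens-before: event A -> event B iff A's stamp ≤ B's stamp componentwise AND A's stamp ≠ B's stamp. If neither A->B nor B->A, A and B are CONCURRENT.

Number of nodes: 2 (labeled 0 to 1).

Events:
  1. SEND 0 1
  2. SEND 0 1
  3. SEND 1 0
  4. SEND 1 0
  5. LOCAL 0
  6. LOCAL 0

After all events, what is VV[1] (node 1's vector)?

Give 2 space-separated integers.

Initial: VV[0]=[0, 0]
Initial: VV[1]=[0, 0]
Event 1: SEND 0->1: VV[0][0]++ -> VV[0]=[1, 0], msg_vec=[1, 0]; VV[1]=max(VV[1],msg_vec) then VV[1][1]++ -> VV[1]=[1, 1]
Event 2: SEND 0->1: VV[0][0]++ -> VV[0]=[2, 0], msg_vec=[2, 0]; VV[1]=max(VV[1],msg_vec) then VV[1][1]++ -> VV[1]=[2, 2]
Event 3: SEND 1->0: VV[1][1]++ -> VV[1]=[2, 3], msg_vec=[2, 3]; VV[0]=max(VV[0],msg_vec) then VV[0][0]++ -> VV[0]=[3, 3]
Event 4: SEND 1->0: VV[1][1]++ -> VV[1]=[2, 4], msg_vec=[2, 4]; VV[0]=max(VV[0],msg_vec) then VV[0][0]++ -> VV[0]=[4, 4]
Event 5: LOCAL 0: VV[0][0]++ -> VV[0]=[5, 4]
Event 6: LOCAL 0: VV[0][0]++ -> VV[0]=[6, 4]
Final vectors: VV[0]=[6, 4]; VV[1]=[2, 4]

Answer: 2 4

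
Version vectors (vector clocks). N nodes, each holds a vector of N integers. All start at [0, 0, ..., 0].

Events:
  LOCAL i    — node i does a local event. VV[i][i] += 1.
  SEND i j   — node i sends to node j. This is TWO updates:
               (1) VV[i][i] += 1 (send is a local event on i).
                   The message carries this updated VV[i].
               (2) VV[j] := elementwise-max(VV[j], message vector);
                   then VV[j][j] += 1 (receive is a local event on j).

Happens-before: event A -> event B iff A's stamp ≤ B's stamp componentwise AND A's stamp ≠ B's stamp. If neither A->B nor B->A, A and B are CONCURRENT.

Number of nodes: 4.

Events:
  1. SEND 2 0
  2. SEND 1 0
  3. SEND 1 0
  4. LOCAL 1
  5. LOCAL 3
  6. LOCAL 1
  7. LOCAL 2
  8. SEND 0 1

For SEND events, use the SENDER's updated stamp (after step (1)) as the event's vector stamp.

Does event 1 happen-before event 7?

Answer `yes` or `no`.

Answer: yes

Derivation:
Initial: VV[0]=[0, 0, 0, 0]
Initial: VV[1]=[0, 0, 0, 0]
Initial: VV[2]=[0, 0, 0, 0]
Initial: VV[3]=[0, 0, 0, 0]
Event 1: SEND 2->0: VV[2][2]++ -> VV[2]=[0, 0, 1, 0], msg_vec=[0, 0, 1, 0]; VV[0]=max(VV[0],msg_vec) then VV[0][0]++ -> VV[0]=[1, 0, 1, 0]
Event 2: SEND 1->0: VV[1][1]++ -> VV[1]=[0, 1, 0, 0], msg_vec=[0, 1, 0, 0]; VV[0]=max(VV[0],msg_vec) then VV[0][0]++ -> VV[0]=[2, 1, 1, 0]
Event 3: SEND 1->0: VV[1][1]++ -> VV[1]=[0, 2, 0, 0], msg_vec=[0, 2, 0, 0]; VV[0]=max(VV[0],msg_vec) then VV[0][0]++ -> VV[0]=[3, 2, 1, 0]
Event 4: LOCAL 1: VV[1][1]++ -> VV[1]=[0, 3, 0, 0]
Event 5: LOCAL 3: VV[3][3]++ -> VV[3]=[0, 0, 0, 1]
Event 6: LOCAL 1: VV[1][1]++ -> VV[1]=[0, 4, 0, 0]
Event 7: LOCAL 2: VV[2][2]++ -> VV[2]=[0, 0, 2, 0]
Event 8: SEND 0->1: VV[0][0]++ -> VV[0]=[4, 2, 1, 0], msg_vec=[4, 2, 1, 0]; VV[1]=max(VV[1],msg_vec) then VV[1][1]++ -> VV[1]=[4, 5, 1, 0]
Event 1 stamp: [0, 0, 1, 0]
Event 7 stamp: [0, 0, 2, 0]
[0, 0, 1, 0] <= [0, 0, 2, 0]? True. Equal? False. Happens-before: True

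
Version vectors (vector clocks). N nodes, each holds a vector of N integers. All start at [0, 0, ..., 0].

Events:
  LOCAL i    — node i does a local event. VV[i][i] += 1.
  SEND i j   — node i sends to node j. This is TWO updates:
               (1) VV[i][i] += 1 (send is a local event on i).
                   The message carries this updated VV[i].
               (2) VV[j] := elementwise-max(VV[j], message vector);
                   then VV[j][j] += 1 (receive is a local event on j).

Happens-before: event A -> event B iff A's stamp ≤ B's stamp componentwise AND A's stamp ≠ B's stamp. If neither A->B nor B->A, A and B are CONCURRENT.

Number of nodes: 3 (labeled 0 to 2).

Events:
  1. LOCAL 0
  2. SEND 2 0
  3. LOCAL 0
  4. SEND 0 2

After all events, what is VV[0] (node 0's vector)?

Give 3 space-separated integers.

Initial: VV[0]=[0, 0, 0]
Initial: VV[1]=[0, 0, 0]
Initial: VV[2]=[0, 0, 0]
Event 1: LOCAL 0: VV[0][0]++ -> VV[0]=[1, 0, 0]
Event 2: SEND 2->0: VV[2][2]++ -> VV[2]=[0, 0, 1], msg_vec=[0, 0, 1]; VV[0]=max(VV[0],msg_vec) then VV[0][0]++ -> VV[0]=[2, 0, 1]
Event 3: LOCAL 0: VV[0][0]++ -> VV[0]=[3, 0, 1]
Event 4: SEND 0->2: VV[0][0]++ -> VV[0]=[4, 0, 1], msg_vec=[4, 0, 1]; VV[2]=max(VV[2],msg_vec) then VV[2][2]++ -> VV[2]=[4, 0, 2]
Final vectors: VV[0]=[4, 0, 1]; VV[1]=[0, 0, 0]; VV[2]=[4, 0, 2]

Answer: 4 0 1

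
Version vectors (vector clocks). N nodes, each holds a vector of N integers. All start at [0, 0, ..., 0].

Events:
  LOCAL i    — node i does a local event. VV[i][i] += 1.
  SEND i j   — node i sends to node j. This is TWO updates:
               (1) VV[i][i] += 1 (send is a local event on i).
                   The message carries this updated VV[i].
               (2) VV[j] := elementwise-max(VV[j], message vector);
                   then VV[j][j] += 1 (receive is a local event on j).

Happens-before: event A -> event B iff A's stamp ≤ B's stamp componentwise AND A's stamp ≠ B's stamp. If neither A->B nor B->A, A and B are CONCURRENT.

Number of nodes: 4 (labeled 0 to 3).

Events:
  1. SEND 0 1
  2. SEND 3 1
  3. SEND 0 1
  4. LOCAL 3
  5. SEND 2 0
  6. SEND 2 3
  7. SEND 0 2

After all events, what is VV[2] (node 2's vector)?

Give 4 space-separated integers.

Answer: 4 0 3 0

Derivation:
Initial: VV[0]=[0, 0, 0, 0]
Initial: VV[1]=[0, 0, 0, 0]
Initial: VV[2]=[0, 0, 0, 0]
Initial: VV[3]=[0, 0, 0, 0]
Event 1: SEND 0->1: VV[0][0]++ -> VV[0]=[1, 0, 0, 0], msg_vec=[1, 0, 0, 0]; VV[1]=max(VV[1],msg_vec) then VV[1][1]++ -> VV[1]=[1, 1, 0, 0]
Event 2: SEND 3->1: VV[3][3]++ -> VV[3]=[0, 0, 0, 1], msg_vec=[0, 0, 0, 1]; VV[1]=max(VV[1],msg_vec) then VV[1][1]++ -> VV[1]=[1, 2, 0, 1]
Event 3: SEND 0->1: VV[0][0]++ -> VV[0]=[2, 0, 0, 0], msg_vec=[2, 0, 0, 0]; VV[1]=max(VV[1],msg_vec) then VV[1][1]++ -> VV[1]=[2, 3, 0, 1]
Event 4: LOCAL 3: VV[3][3]++ -> VV[3]=[0, 0, 0, 2]
Event 5: SEND 2->0: VV[2][2]++ -> VV[2]=[0, 0, 1, 0], msg_vec=[0, 0, 1, 0]; VV[0]=max(VV[0],msg_vec) then VV[0][0]++ -> VV[0]=[3, 0, 1, 0]
Event 6: SEND 2->3: VV[2][2]++ -> VV[2]=[0, 0, 2, 0], msg_vec=[0, 0, 2, 0]; VV[3]=max(VV[3],msg_vec) then VV[3][3]++ -> VV[3]=[0, 0, 2, 3]
Event 7: SEND 0->2: VV[0][0]++ -> VV[0]=[4, 0, 1, 0], msg_vec=[4, 0, 1, 0]; VV[2]=max(VV[2],msg_vec) then VV[2][2]++ -> VV[2]=[4, 0, 3, 0]
Final vectors: VV[0]=[4, 0, 1, 0]; VV[1]=[2, 3, 0, 1]; VV[2]=[4, 0, 3, 0]; VV[3]=[0, 0, 2, 3]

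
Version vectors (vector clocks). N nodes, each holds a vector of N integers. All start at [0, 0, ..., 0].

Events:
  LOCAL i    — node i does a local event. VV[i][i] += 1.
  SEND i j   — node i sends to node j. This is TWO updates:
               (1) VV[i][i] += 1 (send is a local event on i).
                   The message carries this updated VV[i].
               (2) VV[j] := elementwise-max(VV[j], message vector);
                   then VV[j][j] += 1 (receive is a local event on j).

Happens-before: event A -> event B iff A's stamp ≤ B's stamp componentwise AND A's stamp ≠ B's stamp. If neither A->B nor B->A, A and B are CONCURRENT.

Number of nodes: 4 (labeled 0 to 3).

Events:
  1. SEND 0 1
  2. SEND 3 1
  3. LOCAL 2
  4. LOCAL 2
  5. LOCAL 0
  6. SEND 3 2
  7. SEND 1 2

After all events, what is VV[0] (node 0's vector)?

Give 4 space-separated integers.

Answer: 2 0 0 0

Derivation:
Initial: VV[0]=[0, 0, 0, 0]
Initial: VV[1]=[0, 0, 0, 0]
Initial: VV[2]=[0, 0, 0, 0]
Initial: VV[3]=[0, 0, 0, 0]
Event 1: SEND 0->1: VV[0][0]++ -> VV[0]=[1, 0, 0, 0], msg_vec=[1, 0, 0, 0]; VV[1]=max(VV[1],msg_vec) then VV[1][1]++ -> VV[1]=[1, 1, 0, 0]
Event 2: SEND 3->1: VV[3][3]++ -> VV[3]=[0, 0, 0, 1], msg_vec=[0, 0, 0, 1]; VV[1]=max(VV[1],msg_vec) then VV[1][1]++ -> VV[1]=[1, 2, 0, 1]
Event 3: LOCAL 2: VV[2][2]++ -> VV[2]=[0, 0, 1, 0]
Event 4: LOCAL 2: VV[2][2]++ -> VV[2]=[0, 0, 2, 0]
Event 5: LOCAL 0: VV[0][0]++ -> VV[0]=[2, 0, 0, 0]
Event 6: SEND 3->2: VV[3][3]++ -> VV[3]=[0, 0, 0, 2], msg_vec=[0, 0, 0, 2]; VV[2]=max(VV[2],msg_vec) then VV[2][2]++ -> VV[2]=[0, 0, 3, 2]
Event 7: SEND 1->2: VV[1][1]++ -> VV[1]=[1, 3, 0, 1], msg_vec=[1, 3, 0, 1]; VV[2]=max(VV[2],msg_vec) then VV[2][2]++ -> VV[2]=[1, 3, 4, 2]
Final vectors: VV[0]=[2, 0, 0, 0]; VV[1]=[1, 3, 0, 1]; VV[2]=[1, 3, 4, 2]; VV[3]=[0, 0, 0, 2]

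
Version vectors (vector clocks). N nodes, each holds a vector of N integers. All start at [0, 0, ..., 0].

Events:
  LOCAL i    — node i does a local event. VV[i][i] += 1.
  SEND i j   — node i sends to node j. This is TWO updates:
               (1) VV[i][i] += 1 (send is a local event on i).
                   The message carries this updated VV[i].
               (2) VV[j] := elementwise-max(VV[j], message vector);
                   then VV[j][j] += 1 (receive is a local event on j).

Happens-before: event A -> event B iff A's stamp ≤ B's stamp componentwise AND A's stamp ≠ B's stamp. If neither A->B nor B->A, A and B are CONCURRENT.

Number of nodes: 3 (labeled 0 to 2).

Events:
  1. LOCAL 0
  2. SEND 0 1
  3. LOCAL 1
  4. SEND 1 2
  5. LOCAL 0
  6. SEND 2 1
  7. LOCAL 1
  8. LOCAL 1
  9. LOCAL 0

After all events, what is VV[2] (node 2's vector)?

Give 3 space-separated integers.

Answer: 2 3 2

Derivation:
Initial: VV[0]=[0, 0, 0]
Initial: VV[1]=[0, 0, 0]
Initial: VV[2]=[0, 0, 0]
Event 1: LOCAL 0: VV[0][0]++ -> VV[0]=[1, 0, 0]
Event 2: SEND 0->1: VV[0][0]++ -> VV[0]=[2, 0, 0], msg_vec=[2, 0, 0]; VV[1]=max(VV[1],msg_vec) then VV[1][1]++ -> VV[1]=[2, 1, 0]
Event 3: LOCAL 1: VV[1][1]++ -> VV[1]=[2, 2, 0]
Event 4: SEND 1->2: VV[1][1]++ -> VV[1]=[2, 3, 0], msg_vec=[2, 3, 0]; VV[2]=max(VV[2],msg_vec) then VV[2][2]++ -> VV[2]=[2, 3, 1]
Event 5: LOCAL 0: VV[0][0]++ -> VV[0]=[3, 0, 0]
Event 6: SEND 2->1: VV[2][2]++ -> VV[2]=[2, 3, 2], msg_vec=[2, 3, 2]; VV[1]=max(VV[1],msg_vec) then VV[1][1]++ -> VV[1]=[2, 4, 2]
Event 7: LOCAL 1: VV[1][1]++ -> VV[1]=[2, 5, 2]
Event 8: LOCAL 1: VV[1][1]++ -> VV[1]=[2, 6, 2]
Event 9: LOCAL 0: VV[0][0]++ -> VV[0]=[4, 0, 0]
Final vectors: VV[0]=[4, 0, 0]; VV[1]=[2, 6, 2]; VV[2]=[2, 3, 2]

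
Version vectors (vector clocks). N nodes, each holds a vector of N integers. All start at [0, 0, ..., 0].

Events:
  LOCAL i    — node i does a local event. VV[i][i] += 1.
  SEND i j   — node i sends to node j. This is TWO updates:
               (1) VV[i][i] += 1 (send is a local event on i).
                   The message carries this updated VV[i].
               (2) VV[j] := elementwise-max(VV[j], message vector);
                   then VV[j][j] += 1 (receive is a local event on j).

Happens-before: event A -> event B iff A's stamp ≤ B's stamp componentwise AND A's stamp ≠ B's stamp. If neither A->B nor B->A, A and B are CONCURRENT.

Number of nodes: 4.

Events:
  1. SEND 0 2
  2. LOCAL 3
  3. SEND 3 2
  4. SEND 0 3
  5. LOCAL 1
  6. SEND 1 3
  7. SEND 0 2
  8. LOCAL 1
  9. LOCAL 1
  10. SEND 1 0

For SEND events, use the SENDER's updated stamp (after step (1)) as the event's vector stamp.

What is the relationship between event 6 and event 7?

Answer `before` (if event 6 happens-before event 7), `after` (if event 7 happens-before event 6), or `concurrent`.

Initial: VV[0]=[0, 0, 0, 0]
Initial: VV[1]=[0, 0, 0, 0]
Initial: VV[2]=[0, 0, 0, 0]
Initial: VV[3]=[0, 0, 0, 0]
Event 1: SEND 0->2: VV[0][0]++ -> VV[0]=[1, 0, 0, 0], msg_vec=[1, 0, 0, 0]; VV[2]=max(VV[2],msg_vec) then VV[2][2]++ -> VV[2]=[1, 0, 1, 0]
Event 2: LOCAL 3: VV[3][3]++ -> VV[3]=[0, 0, 0, 1]
Event 3: SEND 3->2: VV[3][3]++ -> VV[3]=[0, 0, 0, 2], msg_vec=[0, 0, 0, 2]; VV[2]=max(VV[2],msg_vec) then VV[2][2]++ -> VV[2]=[1, 0, 2, 2]
Event 4: SEND 0->3: VV[0][0]++ -> VV[0]=[2, 0, 0, 0], msg_vec=[2, 0, 0, 0]; VV[3]=max(VV[3],msg_vec) then VV[3][3]++ -> VV[3]=[2, 0, 0, 3]
Event 5: LOCAL 1: VV[1][1]++ -> VV[1]=[0, 1, 0, 0]
Event 6: SEND 1->3: VV[1][1]++ -> VV[1]=[0, 2, 0, 0], msg_vec=[0, 2, 0, 0]; VV[3]=max(VV[3],msg_vec) then VV[3][3]++ -> VV[3]=[2, 2, 0, 4]
Event 7: SEND 0->2: VV[0][0]++ -> VV[0]=[3, 0, 0, 0], msg_vec=[3, 0, 0, 0]; VV[2]=max(VV[2],msg_vec) then VV[2][2]++ -> VV[2]=[3, 0, 3, 2]
Event 8: LOCAL 1: VV[1][1]++ -> VV[1]=[0, 3, 0, 0]
Event 9: LOCAL 1: VV[1][1]++ -> VV[1]=[0, 4, 0, 0]
Event 10: SEND 1->0: VV[1][1]++ -> VV[1]=[0, 5, 0, 0], msg_vec=[0, 5, 0, 0]; VV[0]=max(VV[0],msg_vec) then VV[0][0]++ -> VV[0]=[4, 5, 0, 0]
Event 6 stamp: [0, 2, 0, 0]
Event 7 stamp: [3, 0, 0, 0]
[0, 2, 0, 0] <= [3, 0, 0, 0]? False
[3, 0, 0, 0] <= [0, 2, 0, 0]? False
Relation: concurrent

Answer: concurrent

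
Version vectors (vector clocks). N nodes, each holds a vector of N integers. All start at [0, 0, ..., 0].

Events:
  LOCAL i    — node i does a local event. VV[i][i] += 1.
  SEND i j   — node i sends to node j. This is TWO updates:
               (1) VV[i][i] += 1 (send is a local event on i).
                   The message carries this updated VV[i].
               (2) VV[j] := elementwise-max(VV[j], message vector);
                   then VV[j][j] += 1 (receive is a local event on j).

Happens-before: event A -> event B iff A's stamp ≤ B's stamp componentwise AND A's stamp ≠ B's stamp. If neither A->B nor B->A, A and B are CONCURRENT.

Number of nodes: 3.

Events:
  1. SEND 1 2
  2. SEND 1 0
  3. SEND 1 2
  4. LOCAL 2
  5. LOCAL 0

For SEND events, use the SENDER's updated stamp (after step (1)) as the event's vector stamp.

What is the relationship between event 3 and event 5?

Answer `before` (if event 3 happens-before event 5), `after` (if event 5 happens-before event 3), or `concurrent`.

Answer: concurrent

Derivation:
Initial: VV[0]=[0, 0, 0]
Initial: VV[1]=[0, 0, 0]
Initial: VV[2]=[0, 0, 0]
Event 1: SEND 1->2: VV[1][1]++ -> VV[1]=[0, 1, 0], msg_vec=[0, 1, 0]; VV[2]=max(VV[2],msg_vec) then VV[2][2]++ -> VV[2]=[0, 1, 1]
Event 2: SEND 1->0: VV[1][1]++ -> VV[1]=[0, 2, 0], msg_vec=[0, 2, 0]; VV[0]=max(VV[0],msg_vec) then VV[0][0]++ -> VV[0]=[1, 2, 0]
Event 3: SEND 1->2: VV[1][1]++ -> VV[1]=[0, 3, 0], msg_vec=[0, 3, 0]; VV[2]=max(VV[2],msg_vec) then VV[2][2]++ -> VV[2]=[0, 3, 2]
Event 4: LOCAL 2: VV[2][2]++ -> VV[2]=[0, 3, 3]
Event 5: LOCAL 0: VV[0][0]++ -> VV[0]=[2, 2, 0]
Event 3 stamp: [0, 3, 0]
Event 5 stamp: [2, 2, 0]
[0, 3, 0] <= [2, 2, 0]? False
[2, 2, 0] <= [0, 3, 0]? False
Relation: concurrent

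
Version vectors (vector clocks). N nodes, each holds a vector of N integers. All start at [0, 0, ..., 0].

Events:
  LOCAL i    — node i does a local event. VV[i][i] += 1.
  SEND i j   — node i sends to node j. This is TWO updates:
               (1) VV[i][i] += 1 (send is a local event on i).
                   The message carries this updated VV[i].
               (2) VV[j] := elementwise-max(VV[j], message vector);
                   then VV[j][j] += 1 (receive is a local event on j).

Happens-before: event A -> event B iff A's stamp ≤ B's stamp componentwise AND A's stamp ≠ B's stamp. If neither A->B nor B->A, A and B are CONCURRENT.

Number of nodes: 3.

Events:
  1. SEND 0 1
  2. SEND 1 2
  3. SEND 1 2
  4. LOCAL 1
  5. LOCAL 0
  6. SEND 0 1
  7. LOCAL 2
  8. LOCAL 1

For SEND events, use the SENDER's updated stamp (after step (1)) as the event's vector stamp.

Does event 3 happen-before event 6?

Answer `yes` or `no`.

Initial: VV[0]=[0, 0, 0]
Initial: VV[1]=[0, 0, 0]
Initial: VV[2]=[0, 0, 0]
Event 1: SEND 0->1: VV[0][0]++ -> VV[0]=[1, 0, 0], msg_vec=[1, 0, 0]; VV[1]=max(VV[1],msg_vec) then VV[1][1]++ -> VV[1]=[1, 1, 0]
Event 2: SEND 1->2: VV[1][1]++ -> VV[1]=[1, 2, 0], msg_vec=[1, 2, 0]; VV[2]=max(VV[2],msg_vec) then VV[2][2]++ -> VV[2]=[1, 2, 1]
Event 3: SEND 1->2: VV[1][1]++ -> VV[1]=[1, 3, 0], msg_vec=[1, 3, 0]; VV[2]=max(VV[2],msg_vec) then VV[2][2]++ -> VV[2]=[1, 3, 2]
Event 4: LOCAL 1: VV[1][1]++ -> VV[1]=[1, 4, 0]
Event 5: LOCAL 0: VV[0][0]++ -> VV[0]=[2, 0, 0]
Event 6: SEND 0->1: VV[0][0]++ -> VV[0]=[3, 0, 0], msg_vec=[3, 0, 0]; VV[1]=max(VV[1],msg_vec) then VV[1][1]++ -> VV[1]=[3, 5, 0]
Event 7: LOCAL 2: VV[2][2]++ -> VV[2]=[1, 3, 3]
Event 8: LOCAL 1: VV[1][1]++ -> VV[1]=[3, 6, 0]
Event 3 stamp: [1, 3, 0]
Event 6 stamp: [3, 0, 0]
[1, 3, 0] <= [3, 0, 0]? False. Equal? False. Happens-before: False

Answer: no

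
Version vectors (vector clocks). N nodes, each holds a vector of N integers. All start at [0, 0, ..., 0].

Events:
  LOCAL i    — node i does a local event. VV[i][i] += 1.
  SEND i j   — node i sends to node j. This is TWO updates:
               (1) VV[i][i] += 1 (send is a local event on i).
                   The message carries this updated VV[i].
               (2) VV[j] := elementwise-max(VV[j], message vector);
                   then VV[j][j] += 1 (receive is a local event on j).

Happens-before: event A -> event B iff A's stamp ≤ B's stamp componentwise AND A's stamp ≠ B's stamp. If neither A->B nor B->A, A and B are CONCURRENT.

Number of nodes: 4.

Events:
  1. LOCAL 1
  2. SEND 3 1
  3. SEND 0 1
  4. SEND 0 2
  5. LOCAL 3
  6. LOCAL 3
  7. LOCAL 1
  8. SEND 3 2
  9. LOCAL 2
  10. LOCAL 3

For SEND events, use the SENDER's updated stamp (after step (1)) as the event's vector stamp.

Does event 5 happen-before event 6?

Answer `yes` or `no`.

Initial: VV[0]=[0, 0, 0, 0]
Initial: VV[1]=[0, 0, 0, 0]
Initial: VV[2]=[0, 0, 0, 0]
Initial: VV[3]=[0, 0, 0, 0]
Event 1: LOCAL 1: VV[1][1]++ -> VV[1]=[0, 1, 0, 0]
Event 2: SEND 3->1: VV[3][3]++ -> VV[3]=[0, 0, 0, 1], msg_vec=[0, 0, 0, 1]; VV[1]=max(VV[1],msg_vec) then VV[1][1]++ -> VV[1]=[0, 2, 0, 1]
Event 3: SEND 0->1: VV[0][0]++ -> VV[0]=[1, 0, 0, 0], msg_vec=[1, 0, 0, 0]; VV[1]=max(VV[1],msg_vec) then VV[1][1]++ -> VV[1]=[1, 3, 0, 1]
Event 4: SEND 0->2: VV[0][0]++ -> VV[0]=[2, 0, 0, 0], msg_vec=[2, 0, 0, 0]; VV[2]=max(VV[2],msg_vec) then VV[2][2]++ -> VV[2]=[2, 0, 1, 0]
Event 5: LOCAL 3: VV[3][3]++ -> VV[3]=[0, 0, 0, 2]
Event 6: LOCAL 3: VV[3][3]++ -> VV[3]=[0, 0, 0, 3]
Event 7: LOCAL 1: VV[1][1]++ -> VV[1]=[1, 4, 0, 1]
Event 8: SEND 3->2: VV[3][3]++ -> VV[3]=[0, 0, 0, 4], msg_vec=[0, 0, 0, 4]; VV[2]=max(VV[2],msg_vec) then VV[2][2]++ -> VV[2]=[2, 0, 2, 4]
Event 9: LOCAL 2: VV[2][2]++ -> VV[2]=[2, 0, 3, 4]
Event 10: LOCAL 3: VV[3][3]++ -> VV[3]=[0, 0, 0, 5]
Event 5 stamp: [0, 0, 0, 2]
Event 6 stamp: [0, 0, 0, 3]
[0, 0, 0, 2] <= [0, 0, 0, 3]? True. Equal? False. Happens-before: True

Answer: yes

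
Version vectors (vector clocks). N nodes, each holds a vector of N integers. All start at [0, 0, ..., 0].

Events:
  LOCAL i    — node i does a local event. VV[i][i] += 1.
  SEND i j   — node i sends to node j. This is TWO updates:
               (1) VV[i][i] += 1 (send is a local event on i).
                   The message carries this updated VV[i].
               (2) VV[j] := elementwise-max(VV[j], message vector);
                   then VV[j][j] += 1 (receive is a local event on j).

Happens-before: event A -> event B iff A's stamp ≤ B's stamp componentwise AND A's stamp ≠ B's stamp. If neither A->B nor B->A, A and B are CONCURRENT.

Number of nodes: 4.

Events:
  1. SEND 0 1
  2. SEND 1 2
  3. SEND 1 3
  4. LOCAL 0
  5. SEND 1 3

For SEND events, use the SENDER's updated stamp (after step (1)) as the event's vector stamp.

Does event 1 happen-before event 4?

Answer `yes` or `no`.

Answer: yes

Derivation:
Initial: VV[0]=[0, 0, 0, 0]
Initial: VV[1]=[0, 0, 0, 0]
Initial: VV[2]=[0, 0, 0, 0]
Initial: VV[3]=[0, 0, 0, 0]
Event 1: SEND 0->1: VV[0][0]++ -> VV[0]=[1, 0, 0, 0], msg_vec=[1, 0, 0, 0]; VV[1]=max(VV[1],msg_vec) then VV[1][1]++ -> VV[1]=[1, 1, 0, 0]
Event 2: SEND 1->2: VV[1][1]++ -> VV[1]=[1, 2, 0, 0], msg_vec=[1, 2, 0, 0]; VV[2]=max(VV[2],msg_vec) then VV[2][2]++ -> VV[2]=[1, 2, 1, 0]
Event 3: SEND 1->3: VV[1][1]++ -> VV[1]=[1, 3, 0, 0], msg_vec=[1, 3, 0, 0]; VV[3]=max(VV[3],msg_vec) then VV[3][3]++ -> VV[3]=[1, 3, 0, 1]
Event 4: LOCAL 0: VV[0][0]++ -> VV[0]=[2, 0, 0, 0]
Event 5: SEND 1->3: VV[1][1]++ -> VV[1]=[1, 4, 0, 0], msg_vec=[1, 4, 0, 0]; VV[3]=max(VV[3],msg_vec) then VV[3][3]++ -> VV[3]=[1, 4, 0, 2]
Event 1 stamp: [1, 0, 0, 0]
Event 4 stamp: [2, 0, 0, 0]
[1, 0, 0, 0] <= [2, 0, 0, 0]? True. Equal? False. Happens-before: True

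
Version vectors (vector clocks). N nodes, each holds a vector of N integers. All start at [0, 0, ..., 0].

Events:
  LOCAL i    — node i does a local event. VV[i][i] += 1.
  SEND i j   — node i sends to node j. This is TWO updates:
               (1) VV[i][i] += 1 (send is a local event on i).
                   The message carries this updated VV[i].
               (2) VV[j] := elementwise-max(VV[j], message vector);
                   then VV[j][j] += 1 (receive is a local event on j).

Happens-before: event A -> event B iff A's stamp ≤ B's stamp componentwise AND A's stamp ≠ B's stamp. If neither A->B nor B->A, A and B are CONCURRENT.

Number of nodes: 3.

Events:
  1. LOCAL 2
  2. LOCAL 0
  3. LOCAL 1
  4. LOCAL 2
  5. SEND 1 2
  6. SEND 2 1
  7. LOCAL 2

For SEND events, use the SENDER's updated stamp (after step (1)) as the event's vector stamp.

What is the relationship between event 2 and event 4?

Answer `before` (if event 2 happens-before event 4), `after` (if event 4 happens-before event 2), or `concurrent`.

Initial: VV[0]=[0, 0, 0]
Initial: VV[1]=[0, 0, 0]
Initial: VV[2]=[0, 0, 0]
Event 1: LOCAL 2: VV[2][2]++ -> VV[2]=[0, 0, 1]
Event 2: LOCAL 0: VV[0][0]++ -> VV[0]=[1, 0, 0]
Event 3: LOCAL 1: VV[1][1]++ -> VV[1]=[0, 1, 0]
Event 4: LOCAL 2: VV[2][2]++ -> VV[2]=[0, 0, 2]
Event 5: SEND 1->2: VV[1][1]++ -> VV[1]=[0, 2, 0], msg_vec=[0, 2, 0]; VV[2]=max(VV[2],msg_vec) then VV[2][2]++ -> VV[2]=[0, 2, 3]
Event 6: SEND 2->1: VV[2][2]++ -> VV[2]=[0, 2, 4], msg_vec=[0, 2, 4]; VV[1]=max(VV[1],msg_vec) then VV[1][1]++ -> VV[1]=[0, 3, 4]
Event 7: LOCAL 2: VV[2][2]++ -> VV[2]=[0, 2, 5]
Event 2 stamp: [1, 0, 0]
Event 4 stamp: [0, 0, 2]
[1, 0, 0] <= [0, 0, 2]? False
[0, 0, 2] <= [1, 0, 0]? False
Relation: concurrent

Answer: concurrent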